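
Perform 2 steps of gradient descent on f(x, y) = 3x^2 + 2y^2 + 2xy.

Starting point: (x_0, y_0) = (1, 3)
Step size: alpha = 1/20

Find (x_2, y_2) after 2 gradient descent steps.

f(x,y) = 3x^2 + 2y^2 + 2xy
grad_x = 6x + 2y, grad_y = 4y + 2x
Step 1: grad = (12, 14), (2/5, 23/10)
Step 2: grad = (7, 10), (1/20, 9/5)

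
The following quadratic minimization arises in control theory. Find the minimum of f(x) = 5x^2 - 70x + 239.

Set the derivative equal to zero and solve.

f(x) = 5x^2 - 70x + 239
f'(x) = 10x + (-70) = 0
x = 70/10 = 7
f(7) = -6
Since f''(x) = 10 > 0, this is a minimum.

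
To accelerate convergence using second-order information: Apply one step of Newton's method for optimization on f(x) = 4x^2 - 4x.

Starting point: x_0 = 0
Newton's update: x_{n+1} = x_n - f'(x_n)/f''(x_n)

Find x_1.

f(x) = 4x^2 - 4x
f'(x) = 8x + (-4), f''(x) = 8
Newton step: x_1 = x_0 - f'(x_0)/f''(x_0)
f'(0) = -4
x_1 = 0 - -4/8 = 1/2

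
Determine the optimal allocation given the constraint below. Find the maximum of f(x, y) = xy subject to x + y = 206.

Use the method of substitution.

Substitute y = 206 - x into f(x,y) = xy:
g(x) = x(206 - x) = 206x - x^2
g'(x) = 206 - 2x = 0  =>  x = 103
y = 206 - 103 = 103
Maximum value = 103 * 103 = 10609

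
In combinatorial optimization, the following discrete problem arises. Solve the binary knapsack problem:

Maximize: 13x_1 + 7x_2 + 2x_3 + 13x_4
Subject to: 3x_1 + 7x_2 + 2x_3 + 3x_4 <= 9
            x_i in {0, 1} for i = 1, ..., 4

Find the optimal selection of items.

Items: item 1 (v=13, w=3), item 2 (v=7, w=7), item 3 (v=2, w=2), item 4 (v=13, w=3)
Capacity: 9
Checking all 16 subsets (w = total weight, v = total value):
  {}: w = 0, v = 0
  {1}: w = 3, v = 13
  {2}: w = 7, v = 7
  {3}: w = 2, v = 2
  {4}: w = 3, v = 13
  {1, 2}: w = 10 > 9, infeasible
  {1, 3}: w = 5, v = 15
  {1, 4}: w = 6, v = 26
  {2, 3}: w = 9, v = 9
  {2, 4}: w = 10 > 9, infeasible
  {3, 4}: w = 5, v = 15
  {1, 2, 3}: w = 12 > 9, infeasible
  {1, 2, 4}: w = 13 > 9, infeasible
  {1, 3, 4}: w = 8, v = 28
  {2, 3, 4}: w = 12 > 9, infeasible
  {1, 2, 3, 4}: w = 15 > 9, infeasible
Best feasible subset: items [1, 3, 4]
Total weight: 8 <= 9, total value: 28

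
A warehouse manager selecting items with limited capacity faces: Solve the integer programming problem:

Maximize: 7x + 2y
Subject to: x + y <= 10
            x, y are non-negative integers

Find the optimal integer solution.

Objective: 7x + 2y, constraint: x + y <= 10
Coefficient of x is 7 >= coefficient of y is 2, so allocate the entire budget to x.
Optimal: x = 10, y = 0, value = 70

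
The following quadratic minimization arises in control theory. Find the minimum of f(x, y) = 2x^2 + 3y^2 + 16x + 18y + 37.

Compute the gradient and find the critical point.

f(x,y) = 2x^2 + 3y^2 + 16x + 18y + 37
df/dx = 4x + (16) = 0  =>  x = -4
df/dy = 6y + (18) = 0  =>  y = -3
f(-4, -3) = 2*(-4)^2 + 3*(-3)^2 + 16*(-4) + 18*(-3) + 37 = -22
Hessian is diagonal with entries 4, 6 > 0, so this is a minimum.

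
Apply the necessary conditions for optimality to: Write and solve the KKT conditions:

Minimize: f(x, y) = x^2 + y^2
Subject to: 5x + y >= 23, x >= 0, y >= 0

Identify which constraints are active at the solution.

KKT conditions for min x^2 + y^2 s.t. 5x + 1y >= 23, x >= 0, y >= 0:
Stationarity: 2x = mu*5 + mu_x, 2y = mu*1 + mu_y, with mu, mu_x, mu_y >= 0
Complementary slackness: mu*(5x + y - 23) = 0, mu_x*x = 0, mu_y*y = 0
(0, 0) is infeasible (5*0 + 1*0 < 23), so if mu = 0 stationarity would force x = mu_x/2 >= 0, y = mu_y/2 >= 0 with mu_x*x = mu_y*y = 0, i.e. x = y = 0: contradiction. Hence mu > 0 and 5x + y = 23 is active.
Try x > 0, y > 0 (so mu_x = mu_y = 0): x = 5*mu/2, y = 1*mu/2
Substitute: 5*(5*mu/2) + 1*(1*mu/2) = 23
  mu*26/2 = 23 => mu = 23/13
x* = 115/26 > 0, y* = 23/26 > 0, consistent with mu_x = mu_y = 0.
f is convex and the constraints are linear, so this KKT point is the global minimum.
f* = 529/26
Active constraints: 5x + y >= 23 (holds with equality, mu = 23/13 > 0); x >= 0 and y >= 0 are inactive (mu_x = mu_y = 0).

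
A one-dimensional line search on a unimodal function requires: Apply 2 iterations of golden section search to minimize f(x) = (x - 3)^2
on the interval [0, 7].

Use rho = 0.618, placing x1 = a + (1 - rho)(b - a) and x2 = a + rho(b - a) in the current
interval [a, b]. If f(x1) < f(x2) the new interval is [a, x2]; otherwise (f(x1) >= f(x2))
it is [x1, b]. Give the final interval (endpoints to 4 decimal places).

Golden section search for min of f(x) = (x - 3)^2 on [0, 7].
Each step: x1 = a + (1 - rho)(b - a), x2 = a + rho(b - a); if f(x1) < f(x2) keep [a, x2], otherwise keep [x1, b].
Step 1: [0.0000, 7.0000], x1=2.6740 (f=0.1063), x2=4.3260 (f=1.7583); f(x1) < f(x2) => keep [0.0000, 4.3260]
Step 2: [0.0000, 4.3260], x1=1.6525 (f=1.8157), x2=2.6735 (f=0.1066); f(x1) > f(x2) => keep [1.6525, 4.3260]
Final interval: [1.6525, 4.3260]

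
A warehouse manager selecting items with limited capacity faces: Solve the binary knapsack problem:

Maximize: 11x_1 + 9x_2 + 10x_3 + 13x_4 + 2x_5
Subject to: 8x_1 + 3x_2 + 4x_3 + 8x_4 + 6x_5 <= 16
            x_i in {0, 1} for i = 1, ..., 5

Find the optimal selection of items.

Items: item 1 (v=11, w=8), item 2 (v=9, w=3), item 3 (v=10, w=4), item 4 (v=13, w=8), item 5 (v=2, w=6)
Capacity: 16
Checking all 32 subsets (w = total weight, v = total value):
  {}: w = 0, v = 0
  {1}: w = 8, v = 11
  {2}: w = 3, v = 9
  {3}: w = 4, v = 10
  {4}: w = 8, v = 13
  {5}: w = 6, v = 2
  {1, 2}: w = 11, v = 20
  {1, 3}: w = 12, v = 21
  {1, 4}: w = 16, v = 24
  {1, 5}: w = 14, v = 13
  {2, 3}: w = 7, v = 19
  {2, 4}: w = 11, v = 22
  {2, 5}: w = 9, v = 11
  {3, 4}: w = 12, v = 23
  {3, 5}: w = 10, v = 12
  {4, 5}: w = 14, v = 15
  {1, 2, 3}: w = 15, v = 30
  {1, 2, 4}: w = 19 > 16, infeasible
  {1, 2, 5}: w = 17 > 16, infeasible
  {1, 3, 4}: w = 20 > 16, infeasible
  {1, 3, 5}: w = 18 > 16, infeasible
  {1, 4, 5}: w = 22 > 16, infeasible
  {2, 3, 4}: w = 15, v = 32
  {2, 3, 5}: w = 13, v = 21
  {2, 4, 5}: w = 17 > 16, infeasible
  {3, 4, 5}: w = 18 > 16, infeasible
  {1, 2, 3, 4}: w = 23 > 16, infeasible
  {1, 2, 3, 5}: w = 21 > 16, infeasible
  {1, 2, 4, 5}: w = 25 > 16, infeasible
  {1, 3, 4, 5}: w = 26 > 16, infeasible
  {2, 3, 4, 5}: w = 21 > 16, infeasible
  {1, 2, 3, 4, 5}: w = 29 > 16, infeasible
Best feasible subset: items [2, 3, 4]
Total weight: 15 <= 16, total value: 32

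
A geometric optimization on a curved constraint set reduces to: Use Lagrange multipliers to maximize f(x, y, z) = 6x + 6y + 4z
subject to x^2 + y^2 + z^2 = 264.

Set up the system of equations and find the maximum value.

Lagrange conditions: 6 = 2*lambda*x, 6 = 2*lambda*y, 4 = 2*lambda*z
So x:6 = y:6 = z:4, i.e. x = 6t, y = 6t, z = 4t
Constraint: t^2*(6^2 + 6^2 + 4^2) = 264
  t^2 * 88 = 264  =>  t = sqrt(3)
Maximum = 6*6t + 6*6t + 4*4t = 88*sqrt(3) = sqrt(23232)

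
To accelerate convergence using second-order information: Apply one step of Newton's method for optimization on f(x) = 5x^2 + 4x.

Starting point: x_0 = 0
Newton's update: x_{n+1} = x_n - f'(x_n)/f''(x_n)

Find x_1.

f(x) = 5x^2 + 4x
f'(x) = 10x + (4), f''(x) = 10
Newton step: x_1 = x_0 - f'(x_0)/f''(x_0)
f'(0) = 4
x_1 = 0 - 4/10 = -2/5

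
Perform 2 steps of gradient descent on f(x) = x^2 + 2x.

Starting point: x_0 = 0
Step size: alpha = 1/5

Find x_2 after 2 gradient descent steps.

f(x) = x^2 + 2x, f'(x) = 2x + (2)
Step 1: f'(0) = 2, x_1 = 0 - 1/5 * 2 = -2/5
Step 2: f'(-2/5) = 6/5, x_2 = -2/5 - 1/5 * 6/5 = -16/25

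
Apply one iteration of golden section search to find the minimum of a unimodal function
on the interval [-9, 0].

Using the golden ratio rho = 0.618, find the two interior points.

Golden section search on [-9, 0].
Golden ratio rho = 0.618 (approx).
Interior points:
  x_1 = -9 + (1-0.618)*9 = -5.5620
  x_2 = -9 + 0.618*9 = -3.4380
Compare f(x_1) and f(x_2) to determine which subinterval to keep.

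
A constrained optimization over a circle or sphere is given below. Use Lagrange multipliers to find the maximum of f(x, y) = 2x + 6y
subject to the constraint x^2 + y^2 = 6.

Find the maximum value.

Set up Lagrange conditions: grad f = lambda * grad g
  2 = 2*lambda*x
  6 = 2*lambda*y
From these: x/y = 2/6, so x = 2t, y = 6t for some t.
Substitute into constraint: (2t)^2 + (6t)^2 = 6
  t^2 * 40 = 6
  t = sqrt(6/40)
Maximum = 2*x + 6*y = (2^2 + 6^2)*t = 40 * sqrt(6/40) = sqrt(240)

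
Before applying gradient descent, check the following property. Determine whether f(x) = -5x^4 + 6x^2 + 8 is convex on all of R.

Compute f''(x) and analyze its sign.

f(x) = -5x^4 + 6x^2 + 8
f'(x) = -20x^3 + 12x
f''(x) = -60x^2 + 12
f''(x) = -60x^2 + 12 -> -inf as |x| -> inf
Therefore, f is not globally convex on R.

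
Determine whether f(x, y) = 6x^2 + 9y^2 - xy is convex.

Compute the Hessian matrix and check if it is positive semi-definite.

f(x,y) = 6x^2 + 9y^2 - xy
Hessian H = [[12, -1], [-1, 18]]
trace(H) = 30, det(H) = 215
Eigenvalues: (30 +/- sqrt(40)) / 2 = 18.16, 11.84
Since both eigenvalues > 0, f is convex.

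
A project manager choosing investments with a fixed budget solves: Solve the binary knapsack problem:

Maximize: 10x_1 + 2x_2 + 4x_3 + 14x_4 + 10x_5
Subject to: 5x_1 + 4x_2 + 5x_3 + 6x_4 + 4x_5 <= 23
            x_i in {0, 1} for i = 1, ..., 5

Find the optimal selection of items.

Items: item 1 (v=10, w=5), item 2 (v=2, w=4), item 3 (v=4, w=5), item 4 (v=14, w=6), item 5 (v=10, w=4)
Capacity: 23
Checking all 32 subsets (w = total weight, v = total value):
  {}: w = 0, v = 0
  {1}: w = 5, v = 10
  {2}: w = 4, v = 2
  {3}: w = 5, v = 4
  {4}: w = 6, v = 14
  {5}: w = 4, v = 10
  {1, 2}: w = 9, v = 12
  {1, 3}: w = 10, v = 14
  {1, 4}: w = 11, v = 24
  {1, 5}: w = 9, v = 20
  {2, 3}: w = 9, v = 6
  {2, 4}: w = 10, v = 16
  {2, 5}: w = 8, v = 12
  {3, 4}: w = 11, v = 18
  {3, 5}: w = 9, v = 14
  {4, 5}: w = 10, v = 24
  {1, 2, 3}: w = 14, v = 16
  {1, 2, 4}: w = 15, v = 26
  {1, 2, 5}: w = 13, v = 22
  {1, 3, 4}: w = 16, v = 28
  {1, 3, 5}: w = 14, v = 24
  {1, 4, 5}: w = 15, v = 34
  {2, 3, 4}: w = 15, v = 20
  {2, 3, 5}: w = 13, v = 16
  {2, 4, 5}: w = 14, v = 26
  {3, 4, 5}: w = 15, v = 28
  {1, 2, 3, 4}: w = 20, v = 30
  {1, 2, 3, 5}: w = 18, v = 26
  {1, 2, 4, 5}: w = 19, v = 36
  {1, 3, 4, 5}: w = 20, v = 38
  {2, 3, 4, 5}: w = 19, v = 30
  {1, 2, 3, 4, 5}: w = 24 > 23, infeasible
Best feasible subset: items [1, 3, 4, 5]
Total weight: 20 <= 23, total value: 38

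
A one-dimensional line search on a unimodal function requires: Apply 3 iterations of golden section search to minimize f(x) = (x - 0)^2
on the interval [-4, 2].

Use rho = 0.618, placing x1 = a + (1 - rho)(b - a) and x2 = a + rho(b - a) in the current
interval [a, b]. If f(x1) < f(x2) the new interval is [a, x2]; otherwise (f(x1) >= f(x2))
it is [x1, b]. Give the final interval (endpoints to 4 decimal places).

Golden section search for min of f(x) = (x - 0)^2 on [-4, 2].
Each step: x1 = a + (1 - rho)(b - a), x2 = a + rho(b - a); if f(x1) < f(x2) keep [a, x2], otherwise keep [x1, b].
Step 1: [-4.0000, 2.0000], x1=-1.7080 (f=2.9173), x2=-0.2920 (f=0.0853); f(x1) > f(x2) => keep [-1.7080, 2.0000]
Step 2: [-1.7080, 2.0000], x1=-0.2915 (f=0.0850), x2=0.5835 (f=0.3405); f(x1) < f(x2) => keep [-1.7080, 0.5835]
Step 3: [-1.7080, 0.5835], x1=-0.8326 (f=0.6933), x2=-0.2918 (f=0.0852); f(x1) > f(x2) => keep [-0.8326, 0.5835]
Final interval: [-0.8326, 0.5835]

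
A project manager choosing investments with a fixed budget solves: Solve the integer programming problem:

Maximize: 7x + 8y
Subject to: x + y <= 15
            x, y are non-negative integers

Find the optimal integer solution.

Objective: 7x + 8y, constraint: x + y <= 15
Coefficient of y is 8 > coefficient of x is 7, so allocate the entire budget to y.
Optimal: x = 0, y = 15, value = 120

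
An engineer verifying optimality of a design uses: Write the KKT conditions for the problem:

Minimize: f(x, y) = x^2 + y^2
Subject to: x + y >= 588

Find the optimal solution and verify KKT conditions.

KKT conditions for min x^2 + y^2 s.t. x + y >= 588:
Stationarity: 2x = mu, 2y = mu
So x = y = mu/2.
Complementary slackness: mu*(x + y - 588) = 0
Primal feasibility: x + y >= 588; dual feasibility: mu >= 0
If mu = 0 then x = y = 0, but 0 + 0 < 588 is infeasible, so the constraint is active.
Constraint active: x + y = 2*(mu/2) = 588 => mu = 588
x = y = 294, f = 172872
Verify: stationarity 2*294 = 588 = mu; primal 294 + 294 = 588 >= 588; dual mu = 588 >= 0; complementary slackness 588*(588 - 588) = 0. All KKT conditions hold.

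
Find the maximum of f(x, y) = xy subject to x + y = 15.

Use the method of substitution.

Substitute y = 15 - x into f(x,y) = xy:
g(x) = x(15 - x) = 15x - x^2
g'(x) = 15 - 2x = 0  =>  x = 15/2
y = 15 - 15/2 = 15/2
Maximum value = (15/2) * (15/2) = 225/4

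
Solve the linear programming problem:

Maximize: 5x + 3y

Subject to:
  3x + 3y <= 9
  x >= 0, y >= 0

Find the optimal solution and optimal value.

The feasible region has vertices at [(0, 0), (3, 0), (0, 3)].
Checking objective 5x + 3y at each vertex:
  (0, 0): 5*0 + 3*0 = 0
  (3, 0): 5*3 + 3*0 = 15
  (0, 3): 5*0 + 3*3 = 9
Maximum is 15 at (3, 0).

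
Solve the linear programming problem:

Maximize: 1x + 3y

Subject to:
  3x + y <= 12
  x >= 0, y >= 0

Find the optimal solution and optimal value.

The feasible region has vertices at [(0, 0), (4, 0), (0, 12)].
Checking objective 1x + 3y at each vertex:
  (0, 0): 1*0 + 3*0 = 0
  (4, 0): 1*4 + 3*0 = 4
  (0, 12): 1*0 + 3*12 = 36
Maximum is 36 at (0, 12).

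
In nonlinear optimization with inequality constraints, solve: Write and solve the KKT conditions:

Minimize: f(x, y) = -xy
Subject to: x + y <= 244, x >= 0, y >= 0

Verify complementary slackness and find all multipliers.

Problem: min -xy s.t. x + y <= 244 (multiplier lambda), x >= 0 (mu_x), y >= 0 (mu_y)
KKT stationarity: -y + lambda - mu_x = 0, -x + lambda - mu_y = 0, with lambda, mu_x, mu_y >= 0
Complementary slackness: lambda*(x + y - 244) = 0, mu_x*x = 0, mu_y*y = 0
If lambda = 0: y = -mu_x <= 0 and x = -mu_y <= 0 force x = y = 0 with f = 0; but x = y = 122 is feasible with f = -14884 < 0, so this is not the minimum. Hence lambda > 0 and x + y = 244.
Try x > 0, y > 0 (so mu_x = mu_y = 0): y = lambda, x = lambda => x = y = lambda
x + y = 244 => 2*lambda = 244 => lambda = 122
x* = y* = 122 > 0, consistent with mu_x = mu_y = 0.
(Any feasible point with x = 0 or y = 0 has f = 0 > -14884, so the minimum is not on those boundaries.)
min(-xy) = -14884 (i.e. max xy = 14884)
Multipliers: lambda = 122, mu_x = 0, mu_y = 0
Complementary slackness: lambda*(x + y - 244) = 122*(122 + 122 - 244) = 0, mu_x*x = 0*122 = 0, mu_y*y = 0*122 = 0. Satisfied.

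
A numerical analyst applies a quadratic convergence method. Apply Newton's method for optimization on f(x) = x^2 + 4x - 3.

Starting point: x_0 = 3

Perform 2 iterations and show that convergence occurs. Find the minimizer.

f(x) = x^2 + 4x - 3, f'(x) = 2x + (4), f''(x) = 2
Step 1: f'(3) = 10, x_1 = 3 - 10/2 = -2
Step 2: f'(-2) = 0, x_2 = -2 (converged)
Newton's method converges in 1 step for quadratics.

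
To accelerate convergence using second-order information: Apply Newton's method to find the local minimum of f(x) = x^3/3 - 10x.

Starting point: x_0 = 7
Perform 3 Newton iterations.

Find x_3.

f(x) = x^3/3 - 10x
f'(x) = x^2 - 10, f''(x) = 2x
Newton update: x_{n+1} = x_n - (x_n^2 - 10)/(2*x_n)
Step 1: x_0 = 7, f'=39, f''=14, x_1 = 59/14
Step 2: x_1 = 59/14, f'=1521/196, f''=59/7, x_2 = 5441/1652
Step 3: x_2 = 5441/1652, f'=2313441/2729104, f''=5441/826, x_3 = 56895521/17977064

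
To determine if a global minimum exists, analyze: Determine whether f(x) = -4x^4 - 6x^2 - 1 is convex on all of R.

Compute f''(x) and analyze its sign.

f(x) = -4x^4 - 6x^2 - 1
f'(x) = -16x^3 + -12x
f''(x) = -48x^2 + -12
f''(x) = -48x^2 + -12 <= -12 < 0 for all x
Therefore, f is concave on R.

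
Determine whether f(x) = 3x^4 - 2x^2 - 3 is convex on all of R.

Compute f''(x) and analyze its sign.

f(x) = 3x^4 - 2x^2 - 3
f'(x) = 12x^3 + -4x
f''(x) = 36x^2 + -4
f''(0) = -4 < 0, so not convex near x = 0
Therefore, f is not globally convex on R.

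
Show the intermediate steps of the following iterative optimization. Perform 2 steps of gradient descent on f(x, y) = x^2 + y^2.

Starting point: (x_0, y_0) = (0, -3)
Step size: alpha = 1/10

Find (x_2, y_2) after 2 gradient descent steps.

f(x,y) = x^2 + y^2
grad_x = 2x + 0y, grad_y = 2y + 0x
Step 1: grad = (0, -6), (0, -12/5)
Step 2: grad = (0, -24/5), (0, -48/25)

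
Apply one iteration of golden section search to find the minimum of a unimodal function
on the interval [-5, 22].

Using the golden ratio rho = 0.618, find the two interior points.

Golden section search on [-5, 22].
Golden ratio rho = 0.618 (approx).
Interior points:
  x_1 = -5 + (1-0.618)*27 = 5.3140
  x_2 = -5 + 0.618*27 = 11.6860
Compare f(x_1) and f(x_2) to determine which subinterval to keep.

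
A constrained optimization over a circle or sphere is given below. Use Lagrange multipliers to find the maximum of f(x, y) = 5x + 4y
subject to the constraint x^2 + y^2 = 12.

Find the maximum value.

Set up Lagrange conditions: grad f = lambda * grad g
  5 = 2*lambda*x
  4 = 2*lambda*y
From these: x/y = 5/4, so x = 5t, y = 4t for some t.
Substitute into constraint: (5t)^2 + (4t)^2 = 12
  t^2 * 41 = 12
  t = sqrt(12/41)
Maximum = 5*x + 4*y = (5^2 + 4^2)*t = 41 * sqrt(12/41) = sqrt(492)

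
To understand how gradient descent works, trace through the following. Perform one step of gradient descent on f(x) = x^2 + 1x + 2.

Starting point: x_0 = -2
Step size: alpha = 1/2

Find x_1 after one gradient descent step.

f(x) = x^2 + 1x + 2
f'(x) = 2x + 1
f'(-2) = 2*-2 + (1) = -3
x_1 = x_0 - alpha * f'(x_0) = -2 - 1/2 * -3 = -1/2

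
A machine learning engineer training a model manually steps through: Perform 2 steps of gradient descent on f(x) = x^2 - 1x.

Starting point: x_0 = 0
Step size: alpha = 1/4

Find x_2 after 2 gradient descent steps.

f(x) = x^2 - 1x, f'(x) = 2x + (-1)
Step 1: f'(0) = -1, x_1 = 0 - 1/4 * -1 = 1/4
Step 2: f'(1/4) = -1/2, x_2 = 1/4 - 1/4 * -1/2 = 3/8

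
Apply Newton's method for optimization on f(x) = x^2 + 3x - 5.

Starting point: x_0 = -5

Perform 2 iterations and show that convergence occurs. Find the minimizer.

f(x) = x^2 + 3x - 5, f'(x) = 2x + (3), f''(x) = 2
Step 1: f'(-5) = -7, x_1 = -5 - -7/2 = -3/2
Step 2: f'(-3/2) = 0, x_2 = -3/2 (converged)
Newton's method converges in 1 step for quadratics.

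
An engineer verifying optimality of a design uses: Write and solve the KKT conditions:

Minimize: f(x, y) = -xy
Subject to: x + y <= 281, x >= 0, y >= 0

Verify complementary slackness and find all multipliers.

Problem: min -xy s.t. x + y <= 281 (multiplier lambda), x >= 0 (mu_x), y >= 0 (mu_y)
KKT stationarity: -y + lambda - mu_x = 0, -x + lambda - mu_y = 0, with lambda, mu_x, mu_y >= 0
Complementary slackness: lambda*(x + y - 281) = 0, mu_x*x = 0, mu_y*y = 0
If lambda = 0: y = -mu_x <= 0 and x = -mu_y <= 0 force x = y = 0 with f = 0; but x = y = 281/2 is feasible with f = -78961/4 < 0, so this is not the minimum. Hence lambda > 0 and x + y = 281.
Try x > 0, y > 0 (so mu_x = mu_y = 0): y = lambda, x = lambda => x = y = lambda
x + y = 281 => 2*lambda = 281 => lambda = 281/2
x* = y* = 281/2 > 0, consistent with mu_x = mu_y = 0.
(Any feasible point with x = 0 or y = 0 has f = 0 > -78961/4, so the minimum is not on those boundaries.)
min(-xy) = -78961/4 (i.e. max xy = 78961/4)
Multipliers: lambda = 281/2, mu_x = 0, mu_y = 0
Complementary slackness: lambda*(x + y - 281) = 281/2*(281/2 + 281/2 - 281) = 0, mu_x*x = 0*281/2 = 0, mu_y*y = 0*281/2 = 0. Satisfied.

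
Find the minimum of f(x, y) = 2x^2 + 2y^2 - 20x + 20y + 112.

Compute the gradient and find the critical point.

f(x,y) = 2x^2 + 2y^2 - 20x + 20y + 112
df/dx = 4x + (-20) = 0  =>  x = 5
df/dy = 4y + (20) = 0  =>  y = -5
f(5, -5) = 2*(5)^2 + 2*(-5)^2 + -20*(5) + 20*(-5) + 112 = 12
Hessian is diagonal with entries 4, 4 > 0, so this is a minimum.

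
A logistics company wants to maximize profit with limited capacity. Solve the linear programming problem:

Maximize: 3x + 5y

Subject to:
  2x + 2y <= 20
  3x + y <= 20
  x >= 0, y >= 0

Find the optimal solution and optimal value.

Feasible vertices: (0, 0), (0, 10), (5, 5), (20/3, 0)
Objective 3x + 5y at each:
  (0, 0): 0
  (0, 10): 50
  (5, 5): 40
  (20/3, 0): 20
Maximum is 50 at (0, 10).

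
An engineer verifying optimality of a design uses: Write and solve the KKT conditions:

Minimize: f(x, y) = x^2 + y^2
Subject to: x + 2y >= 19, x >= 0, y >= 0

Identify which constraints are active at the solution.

KKT conditions for min x^2 + y^2 s.t. 1x + 2y >= 19, x >= 0, y >= 0:
Stationarity: 2x = mu*1 + mu_x, 2y = mu*2 + mu_y, with mu, mu_x, mu_y >= 0
Complementary slackness: mu*(x + 2y - 19) = 0, mu_x*x = 0, mu_y*y = 0
(0, 0) is infeasible (1*0 + 2*0 < 19), so if mu = 0 stationarity would force x = mu_x/2 >= 0, y = mu_y/2 >= 0 with mu_x*x = mu_y*y = 0, i.e. x = y = 0: contradiction. Hence mu > 0 and x + 2y = 19 is active.
Try x > 0, y > 0 (so mu_x = mu_y = 0): x = 1*mu/2, y = 2*mu/2
Substitute: 1*(1*mu/2) + 2*(2*mu/2) = 19
  mu*5/2 = 19 => mu = 38/5
x* = 19/5 > 0, y* = 38/5 > 0, consistent with mu_x = mu_y = 0.
f is convex and the constraints are linear, so this KKT point is the global minimum.
f* = 361/5
Active constraints: x + 2y >= 19 (holds with equality, mu = 38/5 > 0); x >= 0 and y >= 0 are inactive (mu_x = mu_y = 0).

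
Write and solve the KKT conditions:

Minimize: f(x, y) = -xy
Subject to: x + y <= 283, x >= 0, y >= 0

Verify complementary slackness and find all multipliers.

Problem: min -xy s.t. x + y <= 283 (multiplier lambda), x >= 0 (mu_x), y >= 0 (mu_y)
KKT stationarity: -y + lambda - mu_x = 0, -x + lambda - mu_y = 0, with lambda, mu_x, mu_y >= 0
Complementary slackness: lambda*(x + y - 283) = 0, mu_x*x = 0, mu_y*y = 0
If lambda = 0: y = -mu_x <= 0 and x = -mu_y <= 0 force x = y = 0 with f = 0; but x = y = 283/2 is feasible with f = -80089/4 < 0, so this is not the minimum. Hence lambda > 0 and x + y = 283.
Try x > 0, y > 0 (so mu_x = mu_y = 0): y = lambda, x = lambda => x = y = lambda
x + y = 283 => 2*lambda = 283 => lambda = 283/2
x* = y* = 283/2 > 0, consistent with mu_x = mu_y = 0.
(Any feasible point with x = 0 or y = 0 has f = 0 > -80089/4, so the minimum is not on those boundaries.)
min(-xy) = -80089/4 (i.e. max xy = 80089/4)
Multipliers: lambda = 283/2, mu_x = 0, mu_y = 0
Complementary slackness: lambda*(x + y - 283) = 283/2*(283/2 + 283/2 - 283) = 0, mu_x*x = 0*283/2 = 0, mu_y*y = 0*283/2 = 0. Satisfied.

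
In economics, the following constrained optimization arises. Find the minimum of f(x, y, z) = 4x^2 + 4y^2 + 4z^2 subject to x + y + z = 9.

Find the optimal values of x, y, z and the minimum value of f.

Using Lagrange multipliers on f = 4x^2 + 4y^2 + 4z^2 with constraint x + y + z = 9:
Conditions: 2*4*x = lambda, 2*4*y = lambda, 2*4*z = lambda
So x = lambda/8, y = lambda/8, z = lambda/8
Substituting into constraint: lambda * (3/8) = 9
lambda = 24
x = 3, y = 3, z = 3
Minimum value = 108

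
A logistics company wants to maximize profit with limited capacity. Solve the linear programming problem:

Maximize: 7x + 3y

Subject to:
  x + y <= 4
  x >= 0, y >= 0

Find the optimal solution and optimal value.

The feasible region has vertices at [(0, 0), (4, 0), (0, 4)].
Checking objective 7x + 3y at each vertex:
  (0, 0): 7*0 + 3*0 = 0
  (4, 0): 7*4 + 3*0 = 28
  (0, 4): 7*0 + 3*4 = 12
Maximum is 28 at (4, 0).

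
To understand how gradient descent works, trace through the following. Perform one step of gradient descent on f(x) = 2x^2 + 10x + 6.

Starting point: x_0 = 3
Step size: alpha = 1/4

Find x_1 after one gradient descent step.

f(x) = 2x^2 + 10x + 6
f'(x) = 4x + 10
f'(3) = 4*3 + (10) = 22
x_1 = x_0 - alpha * f'(x_0) = 3 - 1/4 * 22 = -5/2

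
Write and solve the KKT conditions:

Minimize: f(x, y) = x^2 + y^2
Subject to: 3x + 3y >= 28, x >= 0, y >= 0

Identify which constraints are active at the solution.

KKT conditions for min x^2 + y^2 s.t. 3x + 3y >= 28, x >= 0, y >= 0:
Stationarity: 2x = mu*3 + mu_x, 2y = mu*3 + mu_y, with mu, mu_x, mu_y >= 0
Complementary slackness: mu*(3x + 3y - 28) = 0, mu_x*x = 0, mu_y*y = 0
(0, 0) is infeasible (3*0 + 3*0 < 28), so if mu = 0 stationarity would force x = mu_x/2 >= 0, y = mu_y/2 >= 0 with mu_x*x = mu_y*y = 0, i.e. x = y = 0: contradiction. Hence mu > 0 and 3x + 3y = 28 is active.
Try x > 0, y > 0 (so mu_x = mu_y = 0): x = 3*mu/2, y = 3*mu/2
Substitute: 3*(3*mu/2) + 3*(3*mu/2) = 28
  mu*18/2 = 28 => mu = 28/9
x* = 14/3 > 0, y* = 14/3 > 0, consistent with mu_x = mu_y = 0.
f is convex and the constraints are linear, so this KKT point is the global minimum.
f* = 392/9
Active constraints: 3x + 3y >= 28 (holds with equality, mu = 28/9 > 0); x >= 0 and y >= 0 are inactive (mu_x = mu_y = 0).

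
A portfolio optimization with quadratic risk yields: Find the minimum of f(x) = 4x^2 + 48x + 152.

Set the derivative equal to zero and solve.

f(x) = 4x^2 + 48x + 152
f'(x) = 8x + (48) = 0
x = -48/8 = -6
f(-6) = 8
Since f''(x) = 8 > 0, this is a minimum.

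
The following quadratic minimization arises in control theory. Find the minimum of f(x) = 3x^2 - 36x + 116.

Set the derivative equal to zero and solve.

f(x) = 3x^2 - 36x + 116
f'(x) = 6x + (-36) = 0
x = 36/6 = 6
f(6) = 8
Since f''(x) = 6 > 0, this is a minimum.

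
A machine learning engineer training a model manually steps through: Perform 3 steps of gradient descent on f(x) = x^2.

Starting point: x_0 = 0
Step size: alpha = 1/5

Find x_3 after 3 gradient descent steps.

f(x) = x^2, f'(x) = 2x + (0)
Step 1: f'(0) = 0, x_1 = 0 - 1/5 * 0 = 0
Step 2: f'(0) = 0, x_2 = 0 - 1/5 * 0 = 0
Step 3: f'(0) = 0, x_3 = 0 - 1/5 * 0 = 0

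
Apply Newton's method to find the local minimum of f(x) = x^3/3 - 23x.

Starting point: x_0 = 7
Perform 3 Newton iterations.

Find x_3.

f(x) = x^3/3 - 23x
f'(x) = x^2 - 23, f''(x) = 2x
Newton update: x_{n+1} = x_n - (x_n^2 - 23)/(2*x_n)
Step 1: x_0 = 7, f'=26, f''=14, x_1 = 36/7
Step 2: x_1 = 36/7, f'=169/49, f''=72/7, x_2 = 2423/504
Step 3: x_2 = 2423/504, f'=28561/254016, f''=2423/252, x_3 = 11713297/2442384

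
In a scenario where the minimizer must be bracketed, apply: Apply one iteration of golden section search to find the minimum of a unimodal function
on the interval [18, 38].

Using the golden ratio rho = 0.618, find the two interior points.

Golden section search on [18, 38].
Golden ratio rho = 0.618 (approx).
Interior points:
  x_1 = 18 + (1-0.618)*20 = 25.6400
  x_2 = 18 + 0.618*20 = 30.3600
Compare f(x_1) and f(x_2) to determine which subinterval to keep.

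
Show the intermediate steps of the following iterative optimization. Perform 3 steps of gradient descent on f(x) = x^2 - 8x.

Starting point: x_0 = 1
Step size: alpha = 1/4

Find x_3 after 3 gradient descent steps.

f(x) = x^2 - 8x, f'(x) = 2x + (-8)
Step 1: f'(1) = -6, x_1 = 1 - 1/4 * -6 = 5/2
Step 2: f'(5/2) = -3, x_2 = 5/2 - 1/4 * -3 = 13/4
Step 3: f'(13/4) = -3/2, x_3 = 13/4 - 1/4 * -3/2 = 29/8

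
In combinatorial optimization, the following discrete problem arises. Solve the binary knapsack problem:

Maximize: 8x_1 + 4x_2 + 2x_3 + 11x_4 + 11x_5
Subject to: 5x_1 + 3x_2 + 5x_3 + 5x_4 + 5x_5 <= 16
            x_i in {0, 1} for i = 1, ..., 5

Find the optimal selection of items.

Items: item 1 (v=8, w=5), item 2 (v=4, w=3), item 3 (v=2, w=5), item 4 (v=11, w=5), item 5 (v=11, w=5)
Capacity: 16
Checking all 32 subsets (w = total weight, v = total value):
  {}: w = 0, v = 0
  {1}: w = 5, v = 8
  {2}: w = 3, v = 4
  {3}: w = 5, v = 2
  {4}: w = 5, v = 11
  {5}: w = 5, v = 11
  {1, 2}: w = 8, v = 12
  {1, 3}: w = 10, v = 10
  {1, 4}: w = 10, v = 19
  {1, 5}: w = 10, v = 19
  {2, 3}: w = 8, v = 6
  {2, 4}: w = 8, v = 15
  {2, 5}: w = 8, v = 15
  {3, 4}: w = 10, v = 13
  {3, 5}: w = 10, v = 13
  {4, 5}: w = 10, v = 22
  {1, 2, 3}: w = 13, v = 14
  {1, 2, 4}: w = 13, v = 23
  {1, 2, 5}: w = 13, v = 23
  {1, 3, 4}: w = 15, v = 21
  {1, 3, 5}: w = 15, v = 21
  {1, 4, 5}: w = 15, v = 30
  {2, 3, 4}: w = 13, v = 17
  {2, 3, 5}: w = 13, v = 17
  {2, 4, 5}: w = 13, v = 26
  {3, 4, 5}: w = 15, v = 24
  {1, 2, 3, 4}: w = 18 > 16, infeasible
  {1, 2, 3, 5}: w = 18 > 16, infeasible
  {1, 2, 4, 5}: w = 18 > 16, infeasible
  {1, 3, 4, 5}: w = 20 > 16, infeasible
  {2, 3, 4, 5}: w = 18 > 16, infeasible
  {1, 2, 3, 4, 5}: w = 23 > 16, infeasible
Best feasible subset: items [1, 4, 5]
Total weight: 15 <= 16, total value: 30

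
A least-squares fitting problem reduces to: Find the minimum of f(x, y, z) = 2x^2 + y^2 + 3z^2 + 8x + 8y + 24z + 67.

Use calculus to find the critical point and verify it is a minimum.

f(x,y,z) = 2x^2 + y^2 + 3z^2 + 8x + 8y + 24z + 67
df/dx = 4x + (8) = 0 => x = -2
df/dy = 2y + (8) = 0 => y = -4
df/dz = 6z + (24) = 0 => z = -4
f(-2,-4,-4) = 2*(-2)^2 + 1*(-4)^2 + 3*(-4)^2 + 8*(-2) + 8*(-4) + 24*(-4) + 67 = -5
Hessian is diagonal with entries 4, 2, 6 > 0, confirmed minimum.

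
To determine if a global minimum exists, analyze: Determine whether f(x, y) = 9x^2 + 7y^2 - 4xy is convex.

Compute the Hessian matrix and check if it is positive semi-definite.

f(x,y) = 9x^2 + 7y^2 - 4xy
Hessian H = [[18, -4], [-4, 14]]
trace(H) = 32, det(H) = 236
Eigenvalues: (32 +/- sqrt(80)) / 2 = 20.47, 11.53
Since both eigenvalues > 0, f is convex.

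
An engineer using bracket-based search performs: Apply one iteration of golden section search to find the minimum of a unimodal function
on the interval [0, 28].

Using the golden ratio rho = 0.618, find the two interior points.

Golden section search on [0, 28].
Golden ratio rho = 0.618 (approx).
Interior points:
  x_1 = 0 + (1-0.618)*28 = 10.6960
  x_2 = 0 + 0.618*28 = 17.3040
Compare f(x_1) and f(x_2) to determine which subinterval to keep.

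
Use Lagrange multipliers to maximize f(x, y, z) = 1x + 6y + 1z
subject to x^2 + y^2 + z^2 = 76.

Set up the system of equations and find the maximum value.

Lagrange conditions: 1 = 2*lambda*x, 6 = 2*lambda*y, 1 = 2*lambda*z
So x:1 = y:6 = z:1, i.e. x = 1t, y = 6t, z = 1t
Constraint: t^2*(1^2 + 6^2 + 1^2) = 76
  t^2 * 38 = 76  =>  t = sqrt(2)
Maximum = 1*1t + 6*6t + 1*1t = 38*sqrt(2) = sqrt(2888)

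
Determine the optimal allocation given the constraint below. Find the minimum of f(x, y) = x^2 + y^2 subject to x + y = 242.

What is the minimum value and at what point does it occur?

Substitute y = 242 - x into f(x,y) = x^2 + y^2:
g(x) = x^2 + (242 - x)^2 = 2x^2 - 484x + 58564
g'(x) = 4x - 484 = 0  =>  x = 121
y = 242 - 121 = 121
Minimum value = 121^2 + 121^2 = 29282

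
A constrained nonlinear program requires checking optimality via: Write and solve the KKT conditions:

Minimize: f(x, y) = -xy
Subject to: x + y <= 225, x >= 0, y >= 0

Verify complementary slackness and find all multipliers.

Problem: min -xy s.t. x + y <= 225 (multiplier lambda), x >= 0 (mu_x), y >= 0 (mu_y)
KKT stationarity: -y + lambda - mu_x = 0, -x + lambda - mu_y = 0, with lambda, mu_x, mu_y >= 0
Complementary slackness: lambda*(x + y - 225) = 0, mu_x*x = 0, mu_y*y = 0
If lambda = 0: y = -mu_x <= 0 and x = -mu_y <= 0 force x = y = 0 with f = 0; but x = y = 225/2 is feasible with f = -50625/4 < 0, so this is not the minimum. Hence lambda > 0 and x + y = 225.
Try x > 0, y > 0 (so mu_x = mu_y = 0): y = lambda, x = lambda => x = y = lambda
x + y = 225 => 2*lambda = 225 => lambda = 225/2
x* = y* = 225/2 > 0, consistent with mu_x = mu_y = 0.
(Any feasible point with x = 0 or y = 0 has f = 0 > -50625/4, so the minimum is not on those boundaries.)
min(-xy) = -50625/4 (i.e. max xy = 50625/4)
Multipliers: lambda = 225/2, mu_x = 0, mu_y = 0
Complementary slackness: lambda*(x + y - 225) = 225/2*(225/2 + 225/2 - 225) = 0, mu_x*x = 0*225/2 = 0, mu_y*y = 0*225/2 = 0. Satisfied.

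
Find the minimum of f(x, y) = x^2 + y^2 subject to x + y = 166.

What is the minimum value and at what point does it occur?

Substitute y = 166 - x into f(x,y) = x^2 + y^2:
g(x) = x^2 + (166 - x)^2 = 2x^2 - 332x + 27556
g'(x) = 4x - 332 = 0  =>  x = 83
y = 166 - 83 = 83
Minimum value = 83^2 + 83^2 = 13778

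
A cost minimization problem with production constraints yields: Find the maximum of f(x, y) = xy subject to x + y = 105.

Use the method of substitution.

Substitute y = 105 - x into f(x,y) = xy:
g(x) = x(105 - x) = 105x - x^2
g'(x) = 105 - 2x = 0  =>  x = 105/2
y = 105 - 105/2 = 105/2
Maximum value = (105/2) * (105/2) = 11025/4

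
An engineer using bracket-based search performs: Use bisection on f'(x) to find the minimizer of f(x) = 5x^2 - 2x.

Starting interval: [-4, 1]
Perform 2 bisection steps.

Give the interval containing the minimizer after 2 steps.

Finding critical point of f(x) = 5x^2 - 2x using bisection on f'(x) = 10x + -2.
f'(x) = 0 when x = 1/5.
Starting interval: [-4, 1]
Step 1: mid = -3/2, f'(mid) = -17, new interval = [-3/2, 1]
Step 2: mid = -1/4, f'(mid) = -9/2, new interval = [-1/4, 1]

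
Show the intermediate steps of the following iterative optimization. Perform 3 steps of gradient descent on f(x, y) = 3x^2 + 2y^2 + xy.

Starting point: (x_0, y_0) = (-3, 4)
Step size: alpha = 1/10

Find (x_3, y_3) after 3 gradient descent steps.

f(x,y) = 3x^2 + 2y^2 + xy
grad_x = 6x + 1y, grad_y = 4y + 1x
Step 1: grad = (-14, 13), (-8/5, 27/10)
Step 2: grad = (-69/10, 46/5), (-91/100, 89/50)
Step 3: grad = (-92/25, 621/100), (-271/500, 1159/1000)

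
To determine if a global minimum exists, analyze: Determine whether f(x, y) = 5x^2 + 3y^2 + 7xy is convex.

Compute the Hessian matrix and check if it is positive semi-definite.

f(x,y) = 5x^2 + 3y^2 + 7xy
Hessian H = [[10, 7], [7, 6]]
trace(H) = 16, det(H) = 11
Eigenvalues: (16 +/- sqrt(212)) / 2 = 15.28, 0.7199
Since both eigenvalues > 0, f is convex.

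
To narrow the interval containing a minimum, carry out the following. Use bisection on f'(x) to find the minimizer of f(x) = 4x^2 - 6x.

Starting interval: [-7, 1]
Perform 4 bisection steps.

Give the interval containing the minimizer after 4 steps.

Finding critical point of f(x) = 4x^2 - 6x using bisection on f'(x) = 8x + -6.
f'(x) = 0 when x = 3/4.
Starting interval: [-7, 1]
Step 1: mid = -3, f'(mid) = -30, new interval = [-3, 1]
Step 2: mid = -1, f'(mid) = -14, new interval = [-1, 1]
Step 3: mid = 0, f'(mid) = -6, new interval = [0, 1]
Step 4: mid = 1/2, f'(mid) = -2, new interval = [1/2, 1]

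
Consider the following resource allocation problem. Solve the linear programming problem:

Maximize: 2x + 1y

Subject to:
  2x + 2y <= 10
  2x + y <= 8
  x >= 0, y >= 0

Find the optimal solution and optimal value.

Feasible vertices: (0, 0), (0, 5), (3, 2), (4, 0)
Objective 2x + 1y at each:
  (0, 0): 0
  (0, 5): 5
  (3, 2): 8
  (4, 0): 8
Maximum is 8 at (3, 2).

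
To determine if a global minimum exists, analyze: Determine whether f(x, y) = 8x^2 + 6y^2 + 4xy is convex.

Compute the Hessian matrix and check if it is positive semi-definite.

f(x,y) = 8x^2 + 6y^2 + 4xy
Hessian H = [[16, 4], [4, 12]]
trace(H) = 28, det(H) = 176
Eigenvalues: (28 +/- sqrt(80)) / 2 = 18.47, 9.528
Since both eigenvalues > 0, f is convex.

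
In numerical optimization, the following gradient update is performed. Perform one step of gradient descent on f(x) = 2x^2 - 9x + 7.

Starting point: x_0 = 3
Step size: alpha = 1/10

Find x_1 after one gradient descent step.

f(x) = 2x^2 - 9x + 7
f'(x) = 4x - 9
f'(3) = 4*3 + (-9) = 3
x_1 = x_0 - alpha * f'(x_0) = 3 - 1/10 * 3 = 27/10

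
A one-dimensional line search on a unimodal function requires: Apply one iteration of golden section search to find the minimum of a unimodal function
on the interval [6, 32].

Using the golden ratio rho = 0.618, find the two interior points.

Golden section search on [6, 32].
Golden ratio rho = 0.618 (approx).
Interior points:
  x_1 = 6 + (1-0.618)*26 = 15.9320
  x_2 = 6 + 0.618*26 = 22.0680
Compare f(x_1) and f(x_2) to determine which subinterval to keep.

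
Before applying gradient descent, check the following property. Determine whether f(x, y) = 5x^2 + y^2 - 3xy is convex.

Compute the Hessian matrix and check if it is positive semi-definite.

f(x,y) = 5x^2 + y^2 - 3xy
Hessian H = [[10, -3], [-3, 2]]
trace(H) = 12, det(H) = 11
Eigenvalues: (12 +/- sqrt(100)) / 2 = 11, 1
Since both eigenvalues > 0, f is convex.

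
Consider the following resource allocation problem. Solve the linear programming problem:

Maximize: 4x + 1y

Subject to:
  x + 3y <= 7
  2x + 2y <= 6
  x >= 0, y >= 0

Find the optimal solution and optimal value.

Feasible vertices: (0, 0), (0, 7/3), (1, 2), (3, 0)
Objective 4x + 1y at each:
  (0, 0): 0
  (0, 7/3): 7/3
  (1, 2): 6
  (3, 0): 12
Maximum is 12 at (3, 0).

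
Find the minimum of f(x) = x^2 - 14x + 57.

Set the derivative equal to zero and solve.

f(x) = x^2 - 14x + 57
f'(x) = 2x + (-14) = 0
x = 14/2 = 7
f(7) = 8
Since f''(x) = 2 > 0, this is a minimum.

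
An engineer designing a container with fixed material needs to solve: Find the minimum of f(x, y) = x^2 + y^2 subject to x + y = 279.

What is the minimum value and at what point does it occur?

Substitute y = 279 - x into f(x,y) = x^2 + y^2:
g(x) = x^2 + (279 - x)^2 = 2x^2 - 558x + 77841
g'(x) = 4x - 558 = 0  =>  x = 279/2
y = 279 - 279/2 = 279/2
Minimum value = (279/2)^2 + (279/2)^2 = 77841/2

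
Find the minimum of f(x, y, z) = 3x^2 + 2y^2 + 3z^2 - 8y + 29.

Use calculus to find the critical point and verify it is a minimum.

f(x,y,z) = 3x^2 + 2y^2 + 3z^2 - 8y + 29
df/dx = 6x + (0) = 0 => x = 0
df/dy = 4y + (-8) = 0 => y = 2
df/dz = 6z + (0) = 0 => z = 0
f(0,2,0) = 3*(0)^2 + 2*(2)^2 + 3*(0)^2 + -8*(2) + 29 = 21
Hessian is diagonal with entries 6, 4, 6 > 0, confirmed minimum.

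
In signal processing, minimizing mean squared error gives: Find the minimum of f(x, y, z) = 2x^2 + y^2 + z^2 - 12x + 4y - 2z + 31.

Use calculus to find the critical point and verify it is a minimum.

f(x,y,z) = 2x^2 + y^2 + z^2 - 12x + 4y - 2z + 31
df/dx = 4x + (-12) = 0 => x = 3
df/dy = 2y + (4) = 0 => y = -2
df/dz = 2z + (-2) = 0 => z = 1
f(3,-2,1) = 2*(3)^2 + 1*(-2)^2 + 1*(1)^2 + -12*(3) + 4*(-2) + -2*(1) + 31 = 8
Hessian is diagonal with entries 4, 2, 2 > 0, confirmed minimum.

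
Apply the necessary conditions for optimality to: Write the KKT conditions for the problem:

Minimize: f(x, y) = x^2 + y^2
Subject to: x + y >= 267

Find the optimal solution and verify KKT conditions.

KKT conditions for min x^2 + y^2 s.t. x + y >= 267:
Stationarity: 2x = mu, 2y = mu
So x = y = mu/2.
Complementary slackness: mu*(x + y - 267) = 0
Primal feasibility: x + y >= 267; dual feasibility: mu >= 0
If mu = 0 then x = y = 0, but 0 + 0 < 267 is infeasible, so the constraint is active.
Constraint active: x + y = 2*(mu/2) = 267 => mu = 267
x = y = 267/2, f = 71289/2
Verify: stationarity 2*(267/2) = 267 = mu; primal 267/2 + 267/2 = 267 >= 267; dual mu = 267 >= 0; complementary slackness 267*(267 - 267) = 0. All KKT conditions hold.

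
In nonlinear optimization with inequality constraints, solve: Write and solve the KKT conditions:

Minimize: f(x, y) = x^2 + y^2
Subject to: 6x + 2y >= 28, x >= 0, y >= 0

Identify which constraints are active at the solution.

KKT conditions for min x^2 + y^2 s.t. 6x + 2y >= 28, x >= 0, y >= 0:
Stationarity: 2x = mu*6 + mu_x, 2y = mu*2 + mu_y, with mu, mu_x, mu_y >= 0
Complementary slackness: mu*(6x + 2y - 28) = 0, mu_x*x = 0, mu_y*y = 0
(0, 0) is infeasible (6*0 + 2*0 < 28), so if mu = 0 stationarity would force x = mu_x/2 >= 0, y = mu_y/2 >= 0 with mu_x*x = mu_y*y = 0, i.e. x = y = 0: contradiction. Hence mu > 0 and 6x + 2y = 28 is active.
Try x > 0, y > 0 (so mu_x = mu_y = 0): x = 6*mu/2, y = 2*mu/2
Substitute: 6*(6*mu/2) + 2*(2*mu/2) = 28
  mu*40/2 = 28 => mu = 7/5
x* = 21/5 > 0, y* = 7/5 > 0, consistent with mu_x = mu_y = 0.
f is convex and the constraints are linear, so this KKT point is the global minimum.
f* = 98/5
Active constraints: 6x + 2y >= 28 (holds with equality, mu = 7/5 > 0); x >= 0 and y >= 0 are inactive (mu_x = mu_y = 0).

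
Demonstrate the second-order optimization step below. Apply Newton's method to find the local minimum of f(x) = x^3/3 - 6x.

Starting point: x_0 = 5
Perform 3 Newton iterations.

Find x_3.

f(x) = x^3/3 - 6x
f'(x) = x^2 - 6, f''(x) = 2x
Newton update: x_{n+1} = x_n - (x_n^2 - 6)/(2*x_n)
Step 1: x_0 = 5, f'=19, f''=10, x_1 = 31/10
Step 2: x_1 = 31/10, f'=361/100, f''=31/5, x_2 = 1561/620
Step 3: x_2 = 1561/620, f'=130321/384400, f''=1561/310, x_3 = 4743121/1935640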